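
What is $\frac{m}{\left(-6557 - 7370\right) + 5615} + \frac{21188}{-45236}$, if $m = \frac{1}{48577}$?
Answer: $- \frac{2138780422437}{4566257819416} \approx -0.46839$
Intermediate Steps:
$m = \frac{1}{48577} \approx 2.0586 \cdot 10^{-5}$
$\frac{m}{\left(-6557 - 7370\right) + 5615} + \frac{21188}{-45236} = \frac{1}{48577 \left(\left(-6557 - 7370\right) + 5615\right)} + \frac{21188}{-45236} = \frac{1}{48577 \left(-13927 + 5615\right)} + 21188 \left(- \frac{1}{45236}\right) = \frac{1}{48577 \left(-8312\right)} - \frac{5297}{11309} = \frac{1}{48577} \left(- \frac{1}{8312}\right) - \frac{5297}{11309} = - \frac{1}{403772024} - \frac{5297}{11309} = - \frac{2138780422437}{4566257819416}$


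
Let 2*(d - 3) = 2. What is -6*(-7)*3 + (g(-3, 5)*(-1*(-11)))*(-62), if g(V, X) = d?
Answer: -2602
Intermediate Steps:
d = 4 (d = 3 + (½)*2 = 3 + 1 = 4)
g(V, X) = 4
-6*(-7)*3 + (g(-3, 5)*(-1*(-11)))*(-62) = -6*(-7)*3 + (4*(-1*(-11)))*(-62) = 42*3 + (4*11)*(-62) = 126 + 44*(-62) = 126 - 2728 = -2602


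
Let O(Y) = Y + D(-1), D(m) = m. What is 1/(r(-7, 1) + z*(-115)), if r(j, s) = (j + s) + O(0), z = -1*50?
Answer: 1/5743 ≈ 0.00017412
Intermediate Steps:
z = -50
O(Y) = -1 + Y (O(Y) = Y - 1 = -1 + Y)
r(j, s) = -1 + j + s (r(j, s) = (j + s) + (-1 + 0) = (j + s) - 1 = -1 + j + s)
1/(r(-7, 1) + z*(-115)) = 1/((-1 - 7 + 1) - 50*(-115)) = 1/(-7 + 5750) = 1/5743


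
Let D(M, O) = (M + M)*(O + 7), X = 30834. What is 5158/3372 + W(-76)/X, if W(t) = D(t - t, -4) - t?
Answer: 13274837/8664354 ≈ 1.5321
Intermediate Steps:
D(M, O) = 2*M*(7 + O) (D(M, O) = (2*M)*(7 + O) = 2*M*(7 + O))
W(t) = -t (W(t) = 2*(t - t)*(7 - 4) - t = 2*0*3 - t = 0 - t = -t)
5158/3372 + W(-76)/X = 5158/3372 - 1*(-76)/30834 = 5158*(1/3372) + 76*(1/30834) = 2579/1686 + 38/15417 = 13274837/8664354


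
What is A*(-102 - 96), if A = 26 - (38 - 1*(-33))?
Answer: 8910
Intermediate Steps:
A = -45 (A = 26 - (38 + 33) = 26 - 1*71 = 26 - 71 = -45)
A*(-102 - 96) = -45*(-102 - 96) = -45*(-198) = 8910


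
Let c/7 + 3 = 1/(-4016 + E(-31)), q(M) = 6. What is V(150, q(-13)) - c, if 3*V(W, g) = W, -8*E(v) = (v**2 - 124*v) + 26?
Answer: 2624145/36959 ≈ 71.001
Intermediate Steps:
E(v) = -13/4 - v**2/8 + 31*v/2 (E(v) = -((v**2 - 124*v) + 26)/8 = -(26 + v**2 - 124*v)/8 = -13/4 - v**2/8 + 31*v/2)
V(W, g) = W/3
c = -776195/36959 (c = -21 + 7/(-4016 + (-13/4 - 1/8*(-31)**2 + (31/2)*(-31))) = -21 + 7/(-4016 + (-13/4 - 1/8*961 - 961/2)) = -21 + 7/(-4016 + (-13/4 - 961/8 - 961/2)) = -21 + 7/(-4016 - 4831/8) = -21 + 7/(-36959/8) = -21 + 7*(-8/36959) = -21 - 56/36959 = -776195/36959 ≈ -21.002)
V(150, q(-13)) - c = (1/3)*150 - 1*(-776195/36959) = 50 + 776195/36959 = 2624145/36959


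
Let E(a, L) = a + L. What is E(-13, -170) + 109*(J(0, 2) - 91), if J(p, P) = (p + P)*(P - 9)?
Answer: -11628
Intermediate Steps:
J(p, P) = (-9 + P)*(P + p) (J(p, P) = (P + p)*(-9 + P) = (-9 + P)*(P + p))
E(a, L) = L + a
E(-13, -170) + 109*(J(0, 2) - 91) = (-170 - 13) + 109*((2**2 - 9*2 - 9*0 + 2*0) - 91) = -183 + 109*((4 - 18 + 0 + 0) - 91) = -183 + 109*(-14 - 91) = -183 + 109*(-105) = -183 - 11445 = -11628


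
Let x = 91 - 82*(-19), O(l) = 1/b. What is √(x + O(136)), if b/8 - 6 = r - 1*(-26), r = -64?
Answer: √422143/16 ≈ 40.608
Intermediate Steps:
b = -256 (b = 48 + 8*(-64 - 1*(-26)) = 48 + 8*(-64 + 26) = 48 + 8*(-38) = 48 - 304 = -256)
O(l) = -1/256 (O(l) = 1/(-256) = -1/256)
x = 1649 (x = 91 + 1558 = 1649)
√(x + O(136)) = √(1649 - 1/256) = √(422143/256) = √422143/16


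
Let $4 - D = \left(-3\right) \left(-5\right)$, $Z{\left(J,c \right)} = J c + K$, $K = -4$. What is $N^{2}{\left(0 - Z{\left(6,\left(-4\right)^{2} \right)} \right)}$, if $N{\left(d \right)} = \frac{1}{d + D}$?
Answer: $\frac{1}{10609} \approx 9.426 \cdot 10^{-5}$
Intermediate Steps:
$Z{\left(J,c \right)} = -4 + J c$ ($Z{\left(J,c \right)} = J c - 4 = -4 + J c$)
$D = -11$ ($D = 4 - \left(-3\right) \left(-5\right) = 4 - 15 = -11$)
$N{\left(d \right)} = \frac{1}{-11 + d}$ ($N{\left(d \right)} = \frac{1}{d - 11} = \frac{1}{-11 + d}$)
$N^{2}{\left(0 - Z{\left(6,\left(-4\right)^{2} \right)} \right)} = \left(\frac{1}{-11 + \left(0 - \left(-4 + 6 \left(-4\right)^{2}\right)\right)}\right)^{2} = \left(\frac{1}{-11 + \left(0 - \left(-4 + 6 \cdot 16\right)\right)}\right)^{2} = \left(\frac{1}{-11 + \left(0 - \left(-4 + 96\right)\right)}\right)^{2} = \left(\frac{1}{-11 + \left(0 - 92\right)}\right)^{2} = \left(\frac{1}{-11 - 92}\right)^{2} = \left(\frac{1}{-103}\right)^{2} = \left(- \frac{1}{103}\right)^{2} = \frac{1}{10609}$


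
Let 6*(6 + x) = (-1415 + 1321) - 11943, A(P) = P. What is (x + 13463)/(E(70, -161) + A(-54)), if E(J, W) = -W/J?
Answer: -343525/1551 ≈ -221.49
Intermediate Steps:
E(J, W) = -W/J
x = -12073/6 (x = -6 + ((-1415 + 1321) - 11943)/6 = -6 + (-94 - 11943)/6 = -6 + (⅙)*(-12037) = -6 - 12037/6 = -12073/6 ≈ -2012.2)
(x + 13463)/(E(70, -161) + A(-54)) = (-12073/6 + 13463)/(-1*(-161)/70 - 54) = 68705/(6*(-1*(-161)*1/70 - 54)) = 68705/(6*(23/10 - 54)) = 68705/(6*(-517/10)) = (68705/6)*(-10/517) = -343525/1551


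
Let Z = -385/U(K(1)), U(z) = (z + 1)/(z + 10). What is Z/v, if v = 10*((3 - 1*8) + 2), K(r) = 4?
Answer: 539/15 ≈ 35.933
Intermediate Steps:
U(z) = (1 + z)/(10 + z)
v = -30 (v = 10*((3 - 8) + 2) = 10*(-5 + 2) = 10*(-3) = -30)
Z = -1078 (Z = -385*(10 + 4)/(1 + 4) = -385/(5/14) = -385/((1/14)*5) = -385/5/14 = -385*14/5 = -1078)
Z/v = -1078/(-30) = -1078*(-1/30) = 539/15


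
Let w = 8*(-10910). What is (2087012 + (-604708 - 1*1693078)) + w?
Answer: -298054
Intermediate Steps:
w = -87280
(2087012 + (-604708 - 1*1693078)) + w = (2087012 + (-604708 - 1*1693078)) - 87280 = (2087012 + (-604708 - 1693078)) - 87280 = (2087012 - 2297786) - 87280 = -210774 - 87280 = -298054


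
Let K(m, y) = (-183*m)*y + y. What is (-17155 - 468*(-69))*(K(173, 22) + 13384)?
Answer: -10339963604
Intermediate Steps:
K(m, y) = y - 183*m*y (K(m, y) = -183*m*y + y = y - 183*m*y)
(-17155 - 468*(-69))*(K(173, 22) + 13384) = (-17155 - 468*(-69))*(22*(1 - 183*173) + 13384) = (-17155 + 32292)*(22*(1 - 31659) + 13384) = 15137*(22*(-31658) + 13384) = 15137*(-696476 + 13384) = 15137*(-683092) = -10339963604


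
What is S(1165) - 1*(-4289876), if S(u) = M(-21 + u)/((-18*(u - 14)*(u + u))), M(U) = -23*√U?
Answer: 4289876 + 23*√286/24136470 ≈ 4.2899e+6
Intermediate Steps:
S(u) = 23*√(-21 + u)/(36*u*(-14 + u)) (S(u) = (-23*√(-21 + u))/((-18*(u - 14)*(u + u))) = (-23*√(-21 + u))/((-18*(-14 + u)*2*u)) = (-23*√(-21 + u))/((-36*u*(-14 + u))) = (-23*√(-21 + u))*(-1/(36*u*(-14 + u))) = 23*√(-21 + u)/(36*u*(-14 + u)))
S(1165) - 1*(-4289876) = (23/36)*√(-21 + 1165)/(1165*(-14 + 1165)) - 1*(-4289876) = (23/36)*(1/1165)*√1144/1151 + 4289876 = (23/36)*(1/1165)*(2*√286)*(1/1151) + 4289876 = 23*√286/24136470 + 4289876 = 4289876 + 23*√286/24136470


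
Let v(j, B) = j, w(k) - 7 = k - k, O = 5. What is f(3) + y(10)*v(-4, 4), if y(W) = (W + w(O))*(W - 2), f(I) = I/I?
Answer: -543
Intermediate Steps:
f(I) = 1
w(k) = 7 (w(k) = 7 + (k - k) = 7 + 0 = 7)
y(W) = (-2 + W)*(7 + W) (y(W) = (W + 7)*(W - 2) = (7 + W)*(-2 + W) = (-2 + W)*(7 + W))
f(3) + y(10)*v(-4, 4) = 1 + (-14 + 10² + 5*10)*(-4) = 1 + (-14 + 100 + 50)*(-4) = 1 + 136*(-4) = 1 - 544 = -543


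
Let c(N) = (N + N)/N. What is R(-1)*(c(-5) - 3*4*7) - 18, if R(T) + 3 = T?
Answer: 310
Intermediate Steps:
R(T) = -3 + T
c(N) = 2 (c(N) = (2*N)/N = 2)
R(-1)*(c(-5) - 3*4*7) - 18 = (-3 - 1)*(2 - 3*4*7) - 18 = -4*(2 - 12*7) - 18 = -4*(2 - 84) - 18 = -4*(-82) - 18 = 328 - 18 = 310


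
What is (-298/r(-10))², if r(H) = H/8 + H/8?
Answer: 355216/25 ≈ 14209.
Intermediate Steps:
r(H) = H/4 (r(H) = H*(⅛) + H*(⅛) = H/8 + H/8 = H/4)
(-298/r(-10))² = (-298/((¼)*(-10)))² = (-298/(-5/2))² = (-298*(-⅖))² = (596/5)² = 355216/25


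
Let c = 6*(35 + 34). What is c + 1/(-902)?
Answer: 373427/902 ≈ 414.00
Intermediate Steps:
c = 414 (c = 6*69 = 414)
c + 1/(-902) = 414 + 1/(-902) = 414 - 1/902 = 373427/902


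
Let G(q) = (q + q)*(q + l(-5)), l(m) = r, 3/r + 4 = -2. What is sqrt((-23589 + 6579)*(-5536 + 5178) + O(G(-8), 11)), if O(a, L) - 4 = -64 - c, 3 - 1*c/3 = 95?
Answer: 6*sqrt(169161) ≈ 2467.8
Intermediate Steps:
c = -276 (c = 9 - 3*95 = 9 - 285 = -276)
r = -1/2 (r = 3/(-4 - 2) = 3/(-6) = 3*(-1/6) = -1/2 ≈ -0.50000)
l(m) = -1/2
G(q) = 2*q*(-1/2 + q) (G(q) = (q + q)*(q - 1/2) = (2*q)*(-1/2 + q) = 2*q*(-1/2 + q))
O(a, L) = 216 (O(a, L) = 4 + (-64 - 1*(-276)) = 4 + (-64 + 276) = 4 + 212 = 216)
sqrt((-23589 + 6579)*(-5536 + 5178) + O(G(-8), 11)) = sqrt((-23589 + 6579)*(-5536 + 5178) + 216) = sqrt(-17010*(-358) + 216) = sqrt(6089580 + 216) = sqrt(6089796) = 6*sqrt(169161)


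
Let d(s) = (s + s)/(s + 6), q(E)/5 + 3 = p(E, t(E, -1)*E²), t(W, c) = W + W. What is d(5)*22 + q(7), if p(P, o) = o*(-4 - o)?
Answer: -2366695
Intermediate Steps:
t(W, c) = 2*W
q(E) = -15 - 10*E³*(4 + 2*E³) (q(E) = -15 + 5*(-(2*E)*E²*(4 + (2*E)*E²)) = -15 + 5*(-2*E³*(4 + 2*E³)) = -15 - 10*E³*(4 + 2*E³))
d(s) = 2*s/(6 + s) (d(s) = (2*s)/(6 + s) = 2*s/(6 + s))
d(5)*22 + q(7) = (2*5/(6 + 5))*22 + (-15 - 40*7³ - 20*7⁶) = (2*5/11)*22 + (-15 - 40*343 - 20*117649) = (2*5*(1/11))*22 + (-15 - 13720 - 2352980) = (10/11)*22 - 2366715 = 20 - 2366715 = -2366695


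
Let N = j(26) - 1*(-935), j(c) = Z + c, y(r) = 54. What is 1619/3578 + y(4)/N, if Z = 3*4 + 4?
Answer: 1774975/3495706 ≈ 0.50776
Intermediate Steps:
Z = 16 (Z = 12 + 4 = 16)
j(c) = 16 + c
N = 977 (N = (16 + 26) - 1*(-935) = 42 + 935 = 977)
1619/3578 + y(4)/N = 1619/3578 + 54/977 = 1774975/3495706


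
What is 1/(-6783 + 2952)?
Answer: -1/3831 ≈ -0.00026103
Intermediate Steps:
1/(-6783 + 2952) = 1/(-3831) = -1/3831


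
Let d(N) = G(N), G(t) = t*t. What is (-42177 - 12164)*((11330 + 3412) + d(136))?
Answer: -1806186158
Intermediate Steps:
G(t) = t²
d(N) = N²
(-42177 - 12164)*((11330 + 3412) + d(136)) = (-42177 - 12164)*((11330 + 3412) + 136²) = -54341*(14742 + 18496) = -54341*33238 = -1806186158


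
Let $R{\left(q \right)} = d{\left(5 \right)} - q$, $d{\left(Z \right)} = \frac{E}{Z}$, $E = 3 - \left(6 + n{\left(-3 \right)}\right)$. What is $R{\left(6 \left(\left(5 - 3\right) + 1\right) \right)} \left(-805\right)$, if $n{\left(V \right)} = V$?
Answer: $14490$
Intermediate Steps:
$E = 0$ ($E = 3 - \left(6 - 3\right) = 3 - 3 = 0$)
$d{\left(Z \right)} = 0$ ($d{\left(Z \right)} = \frac{0}{Z} = 0$)
$R{\left(q \right)} = - q$ ($R{\left(q \right)} = 0 - q = - q$)
$R{\left(6 \left(\left(5 - 3\right) + 1\right) \right)} \left(-805\right) = - 6 \left(\left(5 - 3\right) + 1\right) \left(-805\right) = - 6 \left(2 + 1\right) \left(-805\right) = - 6 \cdot 3 \left(-805\right) = \left(-1\right) 18 \left(-805\right) = \left(-18\right) \left(-805\right) = 14490$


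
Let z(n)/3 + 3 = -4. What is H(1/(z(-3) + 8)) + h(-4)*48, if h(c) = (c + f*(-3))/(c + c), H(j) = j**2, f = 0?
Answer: 4057/169 ≈ 24.006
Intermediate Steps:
z(n) = -21 (z(n) = -9 + 3*(-4) = -9 - 12 = -21)
h(c) = 1/2 (h(c) = (c + 0*(-3))/(c + c) = (c + 0)/((2*c)) = c*(1/(2*c)) = 1/2)
H(1/(z(-3) + 8)) + h(-4)*48 = (1/(-21 + 8))**2 + (1/2)*48 = (1/(-13))**2 + 24 = (-1/13)**2 + 24 = 1/169 + 24 = 4057/169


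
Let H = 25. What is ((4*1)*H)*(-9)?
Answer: -900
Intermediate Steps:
((4*1)*H)*(-9) = ((4*1)*25)*(-9) = (4*25)*(-9) = 100*(-9) = -900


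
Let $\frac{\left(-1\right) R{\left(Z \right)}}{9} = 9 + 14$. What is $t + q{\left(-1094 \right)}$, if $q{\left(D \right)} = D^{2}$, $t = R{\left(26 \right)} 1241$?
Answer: $939949$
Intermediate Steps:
$R{\left(Z \right)} = -207$ ($R{\left(Z \right)} = - 9 \left(9 + 14\right) = \left(-9\right) 23 = -207$)
$t = -256887$ ($t = \left(-207\right) 1241 = -256887$)
$t + q{\left(-1094 \right)} = -256887 + \left(-1094\right)^{2} = -256887 + 1196836 = 939949$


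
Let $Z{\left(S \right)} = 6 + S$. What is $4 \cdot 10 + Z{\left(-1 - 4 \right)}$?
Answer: $41$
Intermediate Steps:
$4 \cdot 10 + Z{\left(-1 - 4 \right)} = 4 \cdot 10 + \left(6 - 5\right) = 40 + \left(6 - 5\right) = 40 + 1 = 41$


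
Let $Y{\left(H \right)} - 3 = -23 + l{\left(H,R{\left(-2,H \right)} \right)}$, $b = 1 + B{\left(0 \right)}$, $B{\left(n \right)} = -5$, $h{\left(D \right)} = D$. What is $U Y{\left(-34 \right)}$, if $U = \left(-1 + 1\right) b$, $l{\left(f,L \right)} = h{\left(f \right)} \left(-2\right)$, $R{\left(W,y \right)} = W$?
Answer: $0$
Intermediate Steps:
$l{\left(f,L \right)} = - 2 f$ ($l{\left(f,L \right)} = f \left(-2\right) = - 2 f$)
$b = -4$ ($b = 1 - 5 = -4$)
$Y{\left(H \right)} = -20 - 2 H$ ($Y{\left(H \right)} = 3 - \left(23 + 2 H\right) = -20 - 2 H$)
$U = 0$ ($U = \left(-1 + 1\right) \left(-4\right) = 0 \left(-4\right) = 0$)
$U Y{\left(-34 \right)} = 0 \left(-20 - -68\right) = 0 \left(-20 + 68\right) = 0 \cdot 48 = 0$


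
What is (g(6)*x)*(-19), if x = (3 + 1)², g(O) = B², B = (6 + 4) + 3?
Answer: -51376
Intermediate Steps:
B = 13 (B = 10 + 3 = 13)
g(O) = 169 (g(O) = 13² = 169)
x = 16 (x = 4² = 16)
(g(6)*x)*(-19) = (169*16)*(-19) = 2704*(-19) = -51376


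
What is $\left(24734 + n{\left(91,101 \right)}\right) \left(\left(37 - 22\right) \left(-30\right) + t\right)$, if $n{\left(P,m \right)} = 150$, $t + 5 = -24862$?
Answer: $-629988228$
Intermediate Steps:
$t = -24867$ ($t = -5 - 24862 = -24867$)
$\left(24734 + n{\left(91,101 \right)}\right) \left(\left(37 - 22\right) \left(-30\right) + t\right) = \left(24734 + 150\right) \left(\left(37 - 22\right) \left(-30\right) - 24867\right) = 24884 \left(15 \left(-30\right) - 24867\right) = 24884 \left(-450 - 24867\right) = 24884 \left(-25317\right) = -629988228$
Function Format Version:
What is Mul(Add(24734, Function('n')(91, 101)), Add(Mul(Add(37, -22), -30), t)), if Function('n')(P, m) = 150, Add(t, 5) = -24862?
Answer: -629988228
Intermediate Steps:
t = -24867 (t = Add(-5, -24862) = -24867)
Mul(Add(24734, Function('n')(91, 101)), Add(Mul(Add(37, -22), -30), t)) = Mul(Add(24734, 150), Add(Mul(Add(37, -22), -30), -24867)) = Mul(24884, Add(Mul(15, -30), -24867)) = Mul(24884, Add(-450, -24867)) = Mul(24884, -25317) = -629988228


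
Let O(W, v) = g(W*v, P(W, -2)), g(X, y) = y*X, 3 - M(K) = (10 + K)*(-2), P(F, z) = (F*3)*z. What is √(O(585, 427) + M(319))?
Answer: I*√876779789 ≈ 29610.0*I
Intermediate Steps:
P(F, z) = 3*F*z (P(F, z) = (3*F)*z = 3*F*z)
M(K) = 23 + 2*K (M(K) = 3 - (10 + K)*(-2) = 3 - (-20 - 2*K) = 3 + (20 + 2*K) = 23 + 2*K)
g(X, y) = X*y
O(W, v) = -6*v*W² (O(W, v) = (W*v)*(3*W*(-2)) = (W*v)*(-6*W) = -6*v*W²)
√(O(585, 427) + M(319)) = √(-6*427*585² + (23 + 2*319)) = √(-6*427*342225 + (23 + 638)) = √(-876780450 + 661) = √(-876779789) = I*√876779789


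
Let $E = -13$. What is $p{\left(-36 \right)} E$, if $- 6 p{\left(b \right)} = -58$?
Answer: $- \frac{377}{3} \approx -125.67$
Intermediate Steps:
$p{\left(b \right)} = \frac{29}{3}$ ($p{\left(b \right)} = \left(- \frac{1}{6}\right) \left(-58\right) = \frac{29}{3}$)
$p{\left(-36 \right)} E = \frac{29}{3} \left(-13\right) = - \frac{377}{3}$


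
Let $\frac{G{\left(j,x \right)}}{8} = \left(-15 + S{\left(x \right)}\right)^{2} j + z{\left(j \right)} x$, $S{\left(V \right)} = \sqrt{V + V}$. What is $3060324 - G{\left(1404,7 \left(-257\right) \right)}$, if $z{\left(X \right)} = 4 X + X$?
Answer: $141977700 + 336960 i \sqrt{3598} \approx 1.4198 \cdot 10^{8} + 2.0212 \cdot 10^{7} i$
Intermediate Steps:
$S{\left(V \right)} = \sqrt{2} \sqrt{V}$ ($S{\left(V \right)} = \sqrt{2 V} = \sqrt{2} \sqrt{V}$)
$z{\left(X \right)} = 5 X$
$G{\left(j,x \right)} = 8 j \left(-15 + \sqrt{2} \sqrt{x}\right)^{2} + 40 j x$ ($G{\left(j,x \right)} = 8 \left(\left(-15 + \sqrt{2} \sqrt{x}\right)^{2} j + 5 j x\right) = 8 \left(j \left(-15 + \sqrt{2} \sqrt{x}\right)^{2} + 5 j x\right) = 8 j \left(-15 + \sqrt{2} \sqrt{x}\right)^{2} + 40 j x$)
$3060324 - G{\left(1404,7 \left(-257\right) \right)} = 3060324 - 8 \cdot 1404 \left(\left(-15 + \sqrt{2} \sqrt{7 \left(-257\right)}\right)^{2} + 5 \cdot 7 \left(-257\right)\right) = 3060324 - 8 \cdot 1404 \left(\left(-15 + \sqrt{2} \sqrt{-1799}\right)^{2} + 5 \left(-1799\right)\right) = 3060324 - 8 \cdot 1404 \left(\left(-15 + \sqrt{2} i \sqrt{1799}\right)^{2} - 8995\right) = 3060324 - 8 \cdot 1404 \left(\left(-15 + i \sqrt{3598}\right)^{2} - 8995\right) = 3060324 - 8 \cdot 1404 \left(-8995 + \left(-15 + i \sqrt{3598}\right)^{2}\right) = 3060324 - \left(-101031840 + 11232 \left(-15 + i \sqrt{3598}\right)^{2}\right) = 3060324 + \left(101031840 - 11232 \left(-15 + i \sqrt{3598}\right)^{2}\right) = 104092164 - 11232 \left(-15 + i \sqrt{3598}\right)^{2}$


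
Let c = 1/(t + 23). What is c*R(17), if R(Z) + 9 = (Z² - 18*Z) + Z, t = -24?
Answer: 9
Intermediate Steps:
R(Z) = -9 + Z² - 17*Z (R(Z) = -9 + ((Z² - 18*Z) + Z) = -9 + (Z² - 17*Z) = -9 + Z² - 17*Z)
c = -1 (c = 1/(-24 + 23) = 1/(-1) = -1)
c*R(17) = -(-9 + 17² - 17*17) = -(-9 + 289 - 289) = -1*(-9) = 9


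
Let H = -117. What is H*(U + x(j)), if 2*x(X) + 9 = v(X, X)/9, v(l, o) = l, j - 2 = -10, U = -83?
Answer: 20579/2 ≈ 10290.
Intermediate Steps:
j = -8 (j = 2 - 10 = -8)
x(X) = -9/2 + X/18 (x(X) = -9/2 + (X/9)/2 = -9/2 + X/18)
H*(U + x(j)) = -117*(-83 + (-9/2 + (1/18)*(-8))) = -117*(-83 + (-9/2 - 4/9)) = -117*(-83 - 89/18) = -117*(-1583/18) = 20579/2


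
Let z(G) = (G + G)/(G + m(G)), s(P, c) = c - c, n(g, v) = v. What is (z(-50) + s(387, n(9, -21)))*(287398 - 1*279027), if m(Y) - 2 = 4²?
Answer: 209275/8 ≈ 26159.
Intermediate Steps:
s(P, c) = 0
m(Y) = 18 (m(Y) = 2 + 4² = 2 + 16 = 18)
z(G) = 2*G/(18 + G) (z(G) = (G + G)/(G + 18) = (2*G)/(18 + G) = 2*G/(18 + G))
(z(-50) + s(387, n(9, -21)))*(287398 - 1*279027) = (2*(-50)/(18 - 50) + 0)*(287398 - 1*279027) = (2*(-50)/(-32) + 0)*(287398 - 279027) = (2*(-50)*(-1/32) + 0)*8371 = (25/8 + 0)*8371 = (25/8)*8371 = 209275/8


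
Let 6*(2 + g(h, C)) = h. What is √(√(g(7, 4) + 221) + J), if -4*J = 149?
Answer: √(-1341 + 6*√7926)/6 ≈ 4.7341*I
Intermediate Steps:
J = -149/4 (J = -¼*149 = -149/4 ≈ -37.250)
g(h, C) = -2 + h/6
√(√(g(7, 4) + 221) + J) = √(√((-2 + (⅙)*7) + 221) - 149/4) = √(√((-2 + 7/6) + 221) - 149/4) = √(√(-⅚ + 221) - 149/4) = √(√(1321/6) - 149/4) = √(√7926/6 - 149/4) = √(-149/4 + √7926/6)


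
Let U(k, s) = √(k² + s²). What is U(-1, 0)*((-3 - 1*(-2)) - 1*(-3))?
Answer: 2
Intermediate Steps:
U(-1, 0)*((-3 - 1*(-2)) - 1*(-3)) = √((-1)² + 0²)*((-3 - 1*(-2)) - 1*(-3)) = √(1 + 0)*((-3 + 2) + 3) = √1*(-1 + 3) = 1*2 = 2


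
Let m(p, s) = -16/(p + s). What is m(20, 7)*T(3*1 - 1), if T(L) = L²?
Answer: -64/27 ≈ -2.3704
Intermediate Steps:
m(20, 7)*T(3*1 - 1) = (-16/(20 + 7))*(3*1 - 1)² = (-16/27)*(3 - 1)² = -16*1/27*2² = -16/27*4 = -64/27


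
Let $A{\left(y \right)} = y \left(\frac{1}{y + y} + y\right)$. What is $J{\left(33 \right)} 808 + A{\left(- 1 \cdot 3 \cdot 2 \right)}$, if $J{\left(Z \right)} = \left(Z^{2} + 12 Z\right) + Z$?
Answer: $\frac{2453161}{2} \approx 1.2266 \cdot 10^{6}$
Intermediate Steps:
$J{\left(Z \right)} = Z^{2} + 13 Z$
$A{\left(y \right)} = y \left(y + \frac{1}{2 y}\right)$ ($A{\left(y \right)} = y \left(\frac{1}{2 y} + y\right) = y \left(y + \frac{1}{2 y}\right)$)
$J{\left(33 \right)} 808 + A{\left(- 1 \cdot 3 \cdot 2 \right)} = 33 \left(13 + 33\right) 808 + \left(\frac{1}{2} + \left(- 1 \cdot 3 \cdot 2\right)^{2}\right) = 33 \cdot 46 \cdot 808 + \left(\frac{1}{2} + \left(\left(-1\right) 3 \cdot 2\right)^{2}\right) = 1518 \cdot 808 + \left(\frac{1}{2} + \left(\left(-3\right) 2\right)^{2}\right) = 1226544 + \left(\frac{1}{2} + \left(-6\right)^{2}\right) = 1226544 + \left(\frac{1}{2} + 36\right) = 1226544 + \frac{73}{2} = \frac{2453161}{2}$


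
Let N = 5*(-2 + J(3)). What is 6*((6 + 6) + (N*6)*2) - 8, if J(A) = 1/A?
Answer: -536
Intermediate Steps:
N = -25/3 (N = 5*(-2 + 1/3) = 5*(-2 + ⅓) = 5*(-5/3) = -25/3 ≈ -8.3333)
6*((6 + 6) + (N*6)*2) - 8 = 6*((6 + 6) - 25/3*6*2) - 8 = 6*(12 - 50*2) - 8 = 6*(12 - 100) - 8 = 6*(-88) - 8 = -528 - 8 = -536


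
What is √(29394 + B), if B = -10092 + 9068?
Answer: √28370 ≈ 168.43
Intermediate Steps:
B = -1024
√(29394 + B) = √(29394 - 1024) = √28370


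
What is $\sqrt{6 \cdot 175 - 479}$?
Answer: $\sqrt{571} \approx 23.896$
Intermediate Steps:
$\sqrt{6 \cdot 175 - 479} = \sqrt{1050 - 479} = \sqrt{571}$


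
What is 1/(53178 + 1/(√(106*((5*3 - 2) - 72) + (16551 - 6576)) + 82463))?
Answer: 82524/4388461273 ≈ 1.8805e-5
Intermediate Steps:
1/(53178 + 1/(√(106*((5*3 - 2) - 72) + (16551 - 6576)) + 82463)) = 1/(53178 + 1/(√(106*((15 - 2) - 72) + 9975) + 82463)) = 1/(53178 + 1/(√(106*(13 - 72) + 9975) + 82463)) = 1/(53178 + 1/(√(106*(-59) + 9975) + 82463)) = 1/(53178 + 1/(√(-6254 + 9975) + 82463)) = 1/(53178 + 1/(√3721 + 82463)) = 1/(53178 + 1/(61 + 82463)) = 1/(53178 + 1/82524) = 1/(4388461273/82524) = 82524/4388461273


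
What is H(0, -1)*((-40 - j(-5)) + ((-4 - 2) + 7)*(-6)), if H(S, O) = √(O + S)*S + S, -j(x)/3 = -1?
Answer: 0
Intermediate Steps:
j(x) = 3 (j(x) = -3*(-1) = 3)
H(S, O) = S + S*√(O + S) (H(S, O) = S*√(O + S) + S = S + S*√(O + S))
H(0, -1)*((-40 - j(-5)) + ((-4 - 2) + 7)*(-6)) = (0*(1 + √(-1 + 0)))*((-40 - 1*3) + ((-4 - 2) + 7)*(-6)) = (0*(1 + √(-1)))*((-40 - 3) + (-6 + 7)*(-6)) = (0*(1 + I))*(-43 + 1*(-6)) = 0*(-43 - 6) = 0*(-49) = 0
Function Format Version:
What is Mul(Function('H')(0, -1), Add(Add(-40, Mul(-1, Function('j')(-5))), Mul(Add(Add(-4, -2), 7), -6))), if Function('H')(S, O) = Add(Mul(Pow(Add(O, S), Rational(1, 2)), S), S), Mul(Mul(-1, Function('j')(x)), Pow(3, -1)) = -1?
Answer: 0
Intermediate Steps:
Function('j')(x) = 3 (Function('j')(x) = Mul(-3, -1) = 3)
Function('H')(S, O) = Add(S, Mul(S, Pow(Add(O, S), Rational(1, 2)))) (Function('H')(S, O) = Add(Mul(S, Pow(Add(O, S), Rational(1, 2))), S) = Add(S, Mul(S, Pow(Add(O, S), Rational(1, 2)))))
Mul(Function('H')(0, -1), Add(Add(-40, Mul(-1, Function('j')(-5))), Mul(Add(Add(-4, -2), 7), -6))) = Mul(Mul(0, Add(1, Pow(Add(-1, 0), Rational(1, 2)))), Add(Add(-40, Mul(-1, 3)), Mul(Add(Add(-4, -2), 7), -6))) = Mul(Mul(0, Add(1, Pow(-1, Rational(1, 2)))), Add(Add(-40, -3), Mul(Add(-6, 7), -6))) = Mul(Mul(0, Add(1, I)), Add(-43, Mul(1, -6))) = Mul(0, Add(-43, -6)) = Mul(0, -49) = 0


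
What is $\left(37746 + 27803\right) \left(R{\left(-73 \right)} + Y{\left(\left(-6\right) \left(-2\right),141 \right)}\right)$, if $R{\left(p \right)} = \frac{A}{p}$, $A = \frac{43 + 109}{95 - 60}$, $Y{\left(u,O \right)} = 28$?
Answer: $\frac{4679412012}{2555} \approx 1.8315 \cdot 10^{6}$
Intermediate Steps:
$A = \frac{152}{35} \approx 4.3429$
$R{\left(p \right)} = \frac{152}{35 p}$
$\left(37746 + 27803\right) \left(R{\left(-73 \right)} + Y{\left(\left(-6\right) \left(-2\right),141 \right)}\right) = \left(37746 + 27803\right) \left(\frac{152}{35 \left(-73\right)} + 28\right) = 65549 \left(\frac{152}{35} \left(- \frac{1}{73}\right) + 28\right) = 65549 \left(- \frac{152}{2555} + 28\right) = 65549 \cdot \frac{71388}{2555} = \frac{4679412012}{2555}$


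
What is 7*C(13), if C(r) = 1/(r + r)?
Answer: 7/26 ≈ 0.26923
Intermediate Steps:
C(r) = 1/(2*r)
7*C(13) = 7*((½)/13) = 7*((½)*(1/13)) = 7*(1/26) = 7/26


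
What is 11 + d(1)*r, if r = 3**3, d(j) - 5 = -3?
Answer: 65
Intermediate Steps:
d(j) = 2 (d(j) = 5 - 3 = 2)
r = 27
11 + d(1)*r = 11 + 2*27 = 11 + 54 = 65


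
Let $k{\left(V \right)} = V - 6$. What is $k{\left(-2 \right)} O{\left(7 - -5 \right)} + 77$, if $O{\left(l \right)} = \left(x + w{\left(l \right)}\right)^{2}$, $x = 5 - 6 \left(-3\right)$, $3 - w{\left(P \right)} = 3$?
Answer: $-4155$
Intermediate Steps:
$w{\left(P \right)} = 0$ ($w{\left(P \right)} = 3 - 3 = 0$)
$x = 23$ ($x = 5 - -18 = 5 + 18 = 23$)
$k{\left(V \right)} = -6 + V$
$O{\left(l \right)} = 529$ ($O{\left(l \right)} = \left(23 + 0\right)^{2} = 23^{2} = 529$)
$k{\left(-2 \right)} O{\left(7 - -5 \right)} + 77 = \left(-6 - 2\right) 529 + 77 = \left(-8\right) 529 + 77 = -4232 + 77 = -4155$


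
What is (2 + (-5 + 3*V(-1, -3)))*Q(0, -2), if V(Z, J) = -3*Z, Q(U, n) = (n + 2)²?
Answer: 0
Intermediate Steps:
Q(U, n) = (2 + n)²
(2 + (-5 + 3*V(-1, -3)))*Q(0, -2) = (2 + (-5 + 3*(-3*(-1))))*(2 - 2)² = (2 + (-5 + 3*3))*0² = (2 + (-5 + 9))*0 = (2 + 4)*0 = 6*0 = 0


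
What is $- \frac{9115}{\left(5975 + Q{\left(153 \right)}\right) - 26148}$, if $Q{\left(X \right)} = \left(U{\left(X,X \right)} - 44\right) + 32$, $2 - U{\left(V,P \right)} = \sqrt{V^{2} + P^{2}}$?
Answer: $\frac{183968045}{407306671} - \frac{1394595 \sqrt{2}}{407306671} \approx 0.44683$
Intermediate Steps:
$U{\left(V,P \right)} = 2 - \sqrt{P^{2} + V^{2}}$ ($U{\left(V,P \right)} = 2 - \sqrt{V^{2} + P^{2}} = 2 - \sqrt{P^{2} + V^{2}}$)
$Q{\left(X \right)} = -10 - \sqrt{2} \sqrt{X^{2}}$ ($Q{\left(X \right)} = \left(\left(2 - \sqrt{X^{2} + X^{2}}\right) - 44\right) + 32 = \left(\left(2 - \sqrt{2 X^{2}}\right) - 44\right) + 32 = \left(\left(2 - \sqrt{2} \sqrt{X^{2}}\right) - 44\right) + 32 = \left(-42 - \sqrt{2} \sqrt{X^{2}}\right) + 32 = -10 - \sqrt{2} \sqrt{X^{2}}$)
$- \frac{9115}{\left(5975 + Q{\left(153 \right)}\right) - 26148} = - \frac{9115}{\left(5975 - \left(10 + \sqrt{2} \sqrt{153^{2}}\right)\right) - 26148} = - \frac{9115}{\left(5975 - \left(10 + \sqrt{2} \sqrt{23409}\right)\right) - 26148} = - \frac{9115}{\left(5975 - \left(10 + \sqrt{2} \cdot 153\right)\right) - 26148} = - \frac{9115}{\left(5975 - \left(10 + 153 \sqrt{2}\right)\right) - 26148} = - \frac{9115}{\left(5965 - 153 \sqrt{2}\right) - 26148} = - \frac{9115}{-20183 - 153 \sqrt{2}}$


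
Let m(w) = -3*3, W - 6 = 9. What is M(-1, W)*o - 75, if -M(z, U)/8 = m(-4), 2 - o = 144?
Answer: -10299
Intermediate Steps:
W = 15 (W = 6 + 9 = 15)
m(w) = -9
o = -142 (o = 2 - 1*144 = 2 - 144 = -142)
M(z, U) = 72 (M(z, U) = -8*(-9) = 72)
M(-1, W)*o - 75 = 72*(-142) - 75 = -10224 - 75 = -10299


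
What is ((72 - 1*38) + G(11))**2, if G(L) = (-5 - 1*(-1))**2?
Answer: 2500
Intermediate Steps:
G(L) = 16 (G(L) = (-5 + 1)**2 = (-4)**2 = 16)
((72 - 1*38) + G(11))**2 = ((72 - 1*38) + 16)**2 = ((72 - 38) + 16)**2 = (34 + 16)**2 = 50**2 = 2500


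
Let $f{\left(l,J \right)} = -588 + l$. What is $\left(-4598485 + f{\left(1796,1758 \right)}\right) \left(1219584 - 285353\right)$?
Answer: $-4294918688987$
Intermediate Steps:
$\left(-4598485 + f{\left(1796,1758 \right)}\right) \left(1219584 - 285353\right) = \left(-4598485 + \left(-588 + 1796\right)\right) \left(1219584 - 285353\right) = \left(-4598485 + 1208\right) 934231 = \left(-4597277\right) 934231 = -4294918688987$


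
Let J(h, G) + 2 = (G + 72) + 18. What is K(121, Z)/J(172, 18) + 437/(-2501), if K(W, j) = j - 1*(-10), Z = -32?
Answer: -50672/132553 ≈ -0.38228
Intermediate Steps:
K(W, j) = 10 + j (K(W, j) = j + 10 = 10 + j)
J(h, G) = 88 + G (J(h, G) = -2 + ((G + 72) + 18) = -2 + ((72 + G) + 18) = -2 + (90 + G) = 88 + G)
K(121, Z)/J(172, 18) + 437/(-2501) = (10 - 32)/(88 + 18) + 437/(-2501) = -22/106 + 437*(-1/2501) = -22*1/106 - 437/2501 = -11/53 - 437/2501 = -50672/132553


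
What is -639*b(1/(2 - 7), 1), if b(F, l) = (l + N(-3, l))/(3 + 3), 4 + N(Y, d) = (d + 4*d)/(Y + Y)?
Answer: 1633/4 ≈ 408.25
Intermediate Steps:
N(Y, d) = -4 + 5*d/(2*Y) (N(Y, d) = -4 + (d + 4*d)/(Y + Y) = -4 + (5*d)/((2*Y)) = -4 + (5*d)*(1/(2*Y)) = -4 + 5*d/(2*Y))
b(F, l) = -2/3 + l/36 (b(F, l) = (l + (-4 + (5/2)*l/(-3)))/(3 + 3) = (l + (-4 + (5/2)*l*(-1/3)))/6 = (l + (-4 - 5*l/6))*(1/6) = (-4 + l/6)*(1/6) = -2/3 + l/36)
-639*b(1/(2 - 7), 1) = -639*(-2/3 + (1/36)*1) = -639*(-2/3 + 1/36) = -639*(-23/36) = 1633/4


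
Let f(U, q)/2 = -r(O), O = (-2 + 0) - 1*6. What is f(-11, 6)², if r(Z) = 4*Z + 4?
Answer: 3136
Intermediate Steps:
O = -8 (O = -2 - 6 = -8)
r(Z) = 4 + 4*Z
f(U, q) = 56 (f(U, q) = 2*(-(4 + 4*(-8))) = 2*(-(4 - 32)) = 2*(-1*(-28)) = 2*28 = 56)
f(-11, 6)² = 56² = 3136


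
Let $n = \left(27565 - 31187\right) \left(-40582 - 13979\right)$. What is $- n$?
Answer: $-197619942$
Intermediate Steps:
$n = 197619942$ ($n = \left(-3622\right) \left(-54561\right) = 197619942$)
$- n = \left(-1\right) 197619942 = -197619942$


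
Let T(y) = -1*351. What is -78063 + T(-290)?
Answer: -78414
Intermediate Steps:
T(y) = -351
-78063 + T(-290) = -78063 - 351 = -78414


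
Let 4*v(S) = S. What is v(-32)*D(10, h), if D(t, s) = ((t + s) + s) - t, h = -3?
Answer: 48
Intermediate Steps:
v(S) = S/4
D(t, s) = 2*s (D(t, s) = ((s + t) + s) - t = (t + 2*s) - t = 2*s)
v(-32)*D(10, h) = ((¼)*(-32))*(2*(-3)) = -8*(-6) = 48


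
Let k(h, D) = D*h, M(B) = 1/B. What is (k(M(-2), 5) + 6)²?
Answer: 49/4 ≈ 12.250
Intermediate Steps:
(k(M(-2), 5) + 6)² = (5/(-2) + 6)² = (5*(-½) + 6)² = (-5/2 + 6)² = (7/2)² = 49/4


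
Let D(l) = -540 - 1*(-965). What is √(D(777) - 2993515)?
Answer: I*√2993090 ≈ 1730.1*I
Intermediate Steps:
D(l) = 425 (D(l) = -540 + 965 = 425)
√(D(777) - 2993515) = √(425 - 2993515) = √(-2993090) = I*√2993090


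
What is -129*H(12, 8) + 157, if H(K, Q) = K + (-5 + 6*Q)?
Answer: -6938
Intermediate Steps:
H(K, Q) = -5 + K + 6*Q
-129*H(12, 8) + 157 = -129*(-5 + 12 + 6*8) + 157 = -129*(-5 + 12 + 48) + 157 = -129*55 + 157 = -7095 + 157 = -6938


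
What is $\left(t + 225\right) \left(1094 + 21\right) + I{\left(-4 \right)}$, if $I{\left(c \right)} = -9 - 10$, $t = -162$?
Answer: $70226$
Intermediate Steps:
$I{\left(c \right)} = -19$
$\left(t + 225\right) \left(1094 + 21\right) + I{\left(-4 \right)} = \left(-162 + 225\right) \left(1094 + 21\right) - 19 = 63 \cdot 1115 - 19 = 70245 - 19 = 70226$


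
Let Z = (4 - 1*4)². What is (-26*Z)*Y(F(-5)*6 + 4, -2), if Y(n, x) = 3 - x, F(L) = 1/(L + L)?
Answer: 0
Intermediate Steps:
F(L) = 1/(2*L)
Z = 0 (Z = (4 - 4)² = 0² = 0)
(-26*Z)*Y(F(-5)*6 + 4, -2) = (-26*0)*(3 - 1*(-2)) = 0*(3 + 2) = 0*5 = 0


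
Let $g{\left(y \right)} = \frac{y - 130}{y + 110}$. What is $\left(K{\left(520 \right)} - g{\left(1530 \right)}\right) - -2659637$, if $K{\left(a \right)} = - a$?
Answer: $\frac{109023762}{41} \approx 2.6591 \cdot 10^{6}$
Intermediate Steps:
$g{\left(y \right)} = \frac{-130 + y}{110 + y}$
$\left(K{\left(520 \right)} - g{\left(1530 \right)}\right) - -2659637 = \left(\left(-1\right) 520 - \frac{-130 + 1530}{110 + 1530}\right) - -2659637 = \left(-520 - \frac{1}{1640} \cdot 1400\right) + 2659637 = \left(-520 - \frac{35}{41}\right) + 2659637 = - \frac{21355}{41} + 2659637 = \frac{109023762}{41}$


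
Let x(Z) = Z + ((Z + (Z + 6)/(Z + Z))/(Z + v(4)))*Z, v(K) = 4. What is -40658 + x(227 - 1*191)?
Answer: -1623563/40 ≈ -40589.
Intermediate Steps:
x(Z) = Z + Z*(Z + (6 + Z)/(2*Z))/(4 + Z) (x(Z) = Z + ((Z + (Z + 6)/(Z + Z))/(Z + 4))*Z = Z + ((Z + (6 + Z)/((2*Z)))/(4 + Z))*Z = Z + ((Z + (6 + Z)*(1/(2*Z)))/(4 + Z))*Z = Z + ((Z + (6 + Z)/(2*Z))/(4 + Z))*Z = Z + Z*(Z + (6 + Z)/(2*Z))/(4 + Z))
-40658 + x(227 - 1*191) = -40658 + (6 + 4*(227 - 1*191)² + 9*(227 - 1*191))/(2*(4 + (227 - 1*191))) = -40658 + (6 + 4*(227 - 191)² + 9*(227 - 191))/(2*(4 + (227 - 191))) = -40658 + (6 + 4*36² + 9*36)/(2*(4 + 36)) = -40658 + (½)*(6 + 4*1296 + 324)/40 = -40658 + (½)*(1/40)*(6 + 5184 + 324) = -40658 + (½)*(1/40)*5514 = -40658 + 2757/40 = -1623563/40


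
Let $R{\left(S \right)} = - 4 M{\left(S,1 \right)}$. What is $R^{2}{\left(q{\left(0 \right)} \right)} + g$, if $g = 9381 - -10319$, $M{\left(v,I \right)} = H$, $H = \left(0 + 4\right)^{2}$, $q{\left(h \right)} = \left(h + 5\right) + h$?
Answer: $23796$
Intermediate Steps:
$q{\left(h \right)} = 5 + 2 h$ ($q{\left(h \right)} = \left(5 + h\right) + h = 5 + 2 h$)
$H = 16$ ($H = 4^{2} = 16$)
$M{\left(v,I \right)} = 16$
$g = 19700$ ($g = 9381 + 10319 = 19700$)
$R{\left(S \right)} = -64$ ($R{\left(S \right)} = \left(-4\right) 16 = -64$)
$R^{2}{\left(q{\left(0 \right)} \right)} + g = \left(-64\right)^{2} + 19700 = 4096 + 19700 = 23796$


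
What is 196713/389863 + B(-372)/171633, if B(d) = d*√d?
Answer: 196713/389863 - 248*I*√93/57211 ≈ 0.50457 - 0.041804*I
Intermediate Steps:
B(d) = d^(3/2)
196713/389863 + B(-372)/171633 = 196713/389863 + (-372)^(3/2)/171633 = 196713*(1/389863) - 744*I*√93*(1/171633) = 196713/389863 - 248*I*√93/57211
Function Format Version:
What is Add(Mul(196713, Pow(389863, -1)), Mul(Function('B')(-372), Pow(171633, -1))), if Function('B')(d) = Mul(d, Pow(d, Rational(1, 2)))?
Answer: Add(Rational(196713, 389863), Mul(Rational(-248, 57211), I, Pow(93, Rational(1, 2)))) ≈ Add(0.50457, Mul(-0.041804, I))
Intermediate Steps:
Function('B')(d) = Pow(d, Rational(3, 2))
Add(Mul(196713, Pow(389863, -1)), Mul(Function('B')(-372), Pow(171633, -1))) = Add(Mul(196713, Pow(389863, -1)), Mul(Pow(-372, Rational(3, 2)), Pow(171633, -1))) = Add(Mul(196713, Rational(1, 389863)), Mul(Mul(-744, I, Pow(93, Rational(1, 2))), Rational(1, 171633))) = Add(Rational(196713, 389863), Mul(Rational(-248, 57211), I, Pow(93, Rational(1, 2))))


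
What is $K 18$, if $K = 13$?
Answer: $234$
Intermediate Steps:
$K 18 = 13 \cdot 18 = 234$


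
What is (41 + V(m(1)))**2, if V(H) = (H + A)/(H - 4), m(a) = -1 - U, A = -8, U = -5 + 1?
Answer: 2116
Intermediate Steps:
U = -4
m(a) = 3 (m(a) = -1 - 1*(-4) = -1 + 4 = 3)
V(H) = (-8 + H)/(-4 + H) (V(H) = (H - 8)/(H - 4) = (-8 + H)/(-4 + H))
(41 + V(m(1)))**2 = (41 + (-8 + 3)/(-4 + 3))**2 = (41 - 5/(-1))**2 = (41 - 1*(-5))**2 = (41 + 5)**2 = 46**2 = 2116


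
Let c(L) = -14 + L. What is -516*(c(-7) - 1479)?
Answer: 774000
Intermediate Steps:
-516*(c(-7) - 1479) = -516*((-14 - 7) - 1479) = -516*(-21 - 1479) = -516*(-1500) = 774000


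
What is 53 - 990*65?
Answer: -64297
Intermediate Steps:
53 - 990*65 = 53 - 330*195 = 53 - 64350 = -64297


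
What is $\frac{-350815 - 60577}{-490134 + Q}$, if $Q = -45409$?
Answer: $\frac{411392}{535543} \approx 0.76818$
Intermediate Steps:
$\frac{-350815 - 60577}{-490134 + Q} = \frac{-350815 - 60577}{-490134 - 45409} = - \frac{411392}{-535543} = \left(-411392\right) \left(- \frac{1}{535543}\right) = \frac{411392}{535543}$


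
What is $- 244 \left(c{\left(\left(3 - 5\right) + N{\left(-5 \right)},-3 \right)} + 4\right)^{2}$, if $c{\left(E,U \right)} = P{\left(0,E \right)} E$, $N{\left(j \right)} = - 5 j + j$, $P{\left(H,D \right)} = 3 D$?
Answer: $-232428544$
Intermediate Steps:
$N{\left(j \right)} = - 4 j$
$c{\left(E,U \right)} = 3 E^{2}$ ($c{\left(E,U \right)} = 3 E E = 3 E^{2}$)
$- 244 \left(c{\left(\left(3 - 5\right) + N{\left(-5 \right)},-3 \right)} + 4\right)^{2} = - 244 \left(3 \left(\left(3 - 5\right) - -20\right)^{2} + 4\right)^{2} = - 244 \left(3 \left(-2 + 20\right)^{2} + 4\right)^{2} = - 244 \left(3 \cdot 18^{2} + 4\right)^{2} = - 244 \left(3 \cdot 324 + 4\right)^{2} = - 244 \left(972 + 4\right)^{2} = - 244 \cdot 976^{2} = \left(-244\right) 952576 = -232428544$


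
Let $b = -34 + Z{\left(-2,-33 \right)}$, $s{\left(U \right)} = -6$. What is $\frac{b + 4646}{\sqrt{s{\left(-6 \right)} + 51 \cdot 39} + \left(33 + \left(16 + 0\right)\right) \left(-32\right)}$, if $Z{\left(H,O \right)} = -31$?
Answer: $- \frac{7183008}{2456641} - \frac{4581 \sqrt{1983}}{2456641} \approx -3.007$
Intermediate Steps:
$b = -65$ ($b = -34 - 31 = -65$)
$\frac{b + 4646}{\sqrt{s{\left(-6 \right)} + 51 \cdot 39} + \left(33 + \left(16 + 0\right)\right) \left(-32\right)} = \frac{-65 + 4646}{\sqrt{-6 + 51 \cdot 39} + \left(33 + \left(16 + 0\right)\right) \left(-32\right)} = \frac{4581}{\sqrt{-6 + 1989} + \left(33 + 16\right) \left(-32\right)} = \frac{4581}{\sqrt{1983} + 49 \left(-32\right)} = \frac{4581}{\sqrt{1983} - 1568} = \frac{4581}{-1568 + \sqrt{1983}}$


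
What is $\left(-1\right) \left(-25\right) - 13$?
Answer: $12$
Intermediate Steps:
$\left(-1\right) \left(-25\right) - 13 = 25 - 13 = 12$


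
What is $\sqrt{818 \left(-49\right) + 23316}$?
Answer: $i \sqrt{16766} \approx 129.48 i$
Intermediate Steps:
$\sqrt{818 \left(-49\right) + 23316} = \sqrt{-40082 + 23316} = \sqrt{-16766} = i \sqrt{16766}$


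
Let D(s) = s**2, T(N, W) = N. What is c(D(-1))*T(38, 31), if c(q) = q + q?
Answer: 76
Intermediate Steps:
c(q) = 2*q
c(D(-1))*T(38, 31) = (2*(-1)**2)*38 = (2*1)*38 = 2*38 = 76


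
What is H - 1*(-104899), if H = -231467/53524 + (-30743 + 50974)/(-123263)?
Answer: 692044560689123/6597528812 ≈ 1.0489e+5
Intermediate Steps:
H = -29614160865/6597528812 (H = -231467*1/53524 + 20231*(-1/123263) = -231467/53524 - 20231/123263 = -29614160865/6597528812 ≈ -4.4887)
H - 1*(-104899) = -29614160865/6597528812 - 1*(-104899) = -29614160865/6597528812 + 104899 = 692044560689123/6597528812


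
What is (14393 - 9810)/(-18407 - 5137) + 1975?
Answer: 46494817/23544 ≈ 1974.8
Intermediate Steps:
(14393 - 9810)/(-18407 - 5137) + 1975 = 4583/(-23544) + 1975 = 4583*(-1/23544) + 1975 = -4583/23544 + 1975 = 46494817/23544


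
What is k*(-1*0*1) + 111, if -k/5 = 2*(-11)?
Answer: 111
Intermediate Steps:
k = 110 (k = -10*(-11) = -5*(-22) = 110)
k*(-1*0*1) + 111 = 110*(-1*0*1) + 111 = 110*(0*1) + 111 = 110*0 + 111 = 0 + 111 = 111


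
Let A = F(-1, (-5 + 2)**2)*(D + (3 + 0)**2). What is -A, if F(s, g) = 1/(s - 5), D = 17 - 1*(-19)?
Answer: 15/2 ≈ 7.5000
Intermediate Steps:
D = 36 (D = 17 + 19 = 36)
F(s, g) = 1/(-5 + s)
A = -15/2 (A = (36 + (3 + 0)**2)/(-5 - 1) = (36 + 3**2)/(-6) = -(36 + 9)/6 = -1/6*45 = -15/2 ≈ -7.5000)
-A = -1*(-15/2) = 15/2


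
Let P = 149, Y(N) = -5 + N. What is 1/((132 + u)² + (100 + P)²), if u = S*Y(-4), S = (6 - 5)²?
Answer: 1/77130 ≈ 1.2965e-5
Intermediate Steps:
S = 1 (S = 1² = 1)
u = -9 (u = 1*(-5 - 4) = 1*(-9) = -9)
1/((132 + u)² + (100 + P)²) = 1/((132 - 9)² + (100 + 149)²) = 1/(123² + 249²) = 1/(15129 + 62001) = 1/77130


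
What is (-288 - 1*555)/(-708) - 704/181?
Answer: -115283/42716 ≈ -2.6988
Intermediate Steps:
(-288 - 1*555)/(-708) - 704/181 = (-288 - 555)*(-1/708) - 704*1/181 = -843*(-1/708) - 704/181 = 281/236 - 704/181 = -115283/42716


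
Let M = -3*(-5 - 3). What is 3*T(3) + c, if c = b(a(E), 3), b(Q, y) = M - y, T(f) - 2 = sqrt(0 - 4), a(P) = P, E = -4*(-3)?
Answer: 27 + 6*I ≈ 27.0 + 6.0*I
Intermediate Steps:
E = 12
M = 24 (M = -3*(-8) = 24)
T(f) = 2 + 2*I (T(f) = 2 + sqrt(0 - 4) = 2 + sqrt(-4) = 2 + 2*I)
b(Q, y) = 24 - y
c = 21 (c = 24 - 1*3 = 24 - 3 = 21)
3*T(3) + c = 3*(2 + 2*I) + 21 = (6 + 6*I) + 21 = 27 + 6*I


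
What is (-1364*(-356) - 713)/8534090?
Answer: 484871/8534090 ≈ 0.056816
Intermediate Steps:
(-1364*(-356) - 713)/8534090 = (485584 - 713)*(1/8534090) = 484871*(1/8534090) = 484871/8534090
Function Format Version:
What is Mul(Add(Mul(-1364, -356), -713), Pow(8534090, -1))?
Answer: Rational(484871, 8534090) ≈ 0.056816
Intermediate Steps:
Mul(Add(Mul(-1364, -356), -713), Pow(8534090, -1)) = Mul(Add(485584, -713), Rational(1, 8534090)) = Mul(484871, Rational(1, 8534090)) = Rational(484871, 8534090)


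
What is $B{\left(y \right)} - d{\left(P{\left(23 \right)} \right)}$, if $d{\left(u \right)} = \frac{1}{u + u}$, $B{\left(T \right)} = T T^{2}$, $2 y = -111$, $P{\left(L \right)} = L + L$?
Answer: $- \frac{31455515}{184} \approx -1.7095 \cdot 10^{5}$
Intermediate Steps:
$P{\left(L \right)} = 2 L$
$y = - \frac{111}{2}$ ($y = \frac{1}{2} \left(-111\right) = - \frac{111}{2} \approx -55.5$)
$B{\left(T \right)} = T^{3}$
$d{\left(u \right)} = \frac{1}{2 u}$
$B{\left(y \right)} - d{\left(P{\left(23 \right)} \right)} = \left(- \frac{111}{2}\right)^{3} - \frac{1}{2 \cdot 2 \cdot 23} = - \frac{1367631}{8} - \frac{1}{2 \cdot 46} = - \frac{1367631}{8} - \frac{1}{2} \cdot \frac{1}{46} = - \frac{1367631}{8} - \frac{1}{92} = - \frac{31455515}{184}$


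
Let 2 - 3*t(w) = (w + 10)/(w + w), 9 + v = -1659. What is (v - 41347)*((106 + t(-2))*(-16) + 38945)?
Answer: -4804044245/3 ≈ -1.6013e+9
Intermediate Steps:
v = -1668 (v = -9 - 1659 = -1668)
t(w) = ⅔ - (10 + w)/(6*w) (t(w) = ⅔ - (w + 10)/(3*(w + w)) = ⅔ - (10 + w)/(3*(2*w)) = ⅔ - (10 + w)*1/(2*w)/3 = ⅔ - (10 + w)/(6*w))
(v - 41347)*((106 + t(-2))*(-16) + 38945) = (-1668 - 41347)*((106 + (⅙)*(-10 + 3*(-2))/(-2))*(-16) + 38945) = -43015*((106 + (⅙)*(-½)*(-10 - 6))*(-16) + 38945) = -43015*((106 + (⅙)*(-½)*(-16))*(-16) + 38945) = -43015*((106 + 4/3)*(-16) + 38945) = -43015*((322/3)*(-16) + 38945) = -43015*(-5152/3 + 38945) = -43015*111683/3 = -4804044245/3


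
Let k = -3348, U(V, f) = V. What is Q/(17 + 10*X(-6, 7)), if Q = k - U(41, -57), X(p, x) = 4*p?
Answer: 3389/223 ≈ 15.197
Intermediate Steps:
Q = -3389 (Q = -3348 - 1*41 = -3348 - 41 = -3389)
Q/(17 + 10*X(-6, 7)) = -3389/(17 + 10*(4*(-6))) = -3389/(17 + 10*(-24)) = -3389/(17 - 240) = -3389/(-223) = -3389*(-1/223) = 3389/223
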